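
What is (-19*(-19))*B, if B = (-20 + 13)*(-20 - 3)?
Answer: 58121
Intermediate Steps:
B = 161 (B = -7*(-23) = 161)
(-19*(-19))*B = -19*(-19)*161 = 361*161 = 58121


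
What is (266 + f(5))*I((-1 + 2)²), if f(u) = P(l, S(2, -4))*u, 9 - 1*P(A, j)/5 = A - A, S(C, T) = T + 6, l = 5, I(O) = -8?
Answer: -3928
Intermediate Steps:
S(C, T) = 6 + T
P(A, j) = 45 (P(A, j) = 45 - 5*(A - A) = 45 - 5*0 = 45 + 0 = 45)
f(u) = 45*u
(266 + f(5))*I((-1 + 2)²) = (266 + 45*5)*(-8) = (266 + 225)*(-8) = 491*(-8) = -3928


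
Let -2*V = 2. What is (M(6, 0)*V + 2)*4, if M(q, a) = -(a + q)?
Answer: 32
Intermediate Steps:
M(q, a) = -a - q
V = -1 (V = -½*2 = -1)
(M(6, 0)*V + 2)*4 = ((-1*0 - 1*6)*(-1) + 2)*4 = ((0 - 6)*(-1) + 2)*4 = (-6*(-1) + 2)*4 = (6 + 2)*4 = 8*4 = 32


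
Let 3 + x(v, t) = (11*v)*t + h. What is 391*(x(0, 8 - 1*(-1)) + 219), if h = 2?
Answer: 85238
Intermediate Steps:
x(v, t) = -1 + 11*t*v (x(v, t) = -3 + ((11*v)*t + 2) = -3 + (11*t*v + 2) = -3 + (2 + 11*t*v) = -1 + 11*t*v)
391*(x(0, 8 - 1*(-1)) + 219) = 391*((-1 + 11*(8 - 1*(-1))*0) + 219) = 391*((-1 + 11*(8 + 1)*0) + 219) = 391*((-1 + 11*9*0) + 219) = 391*((-1 + 0) + 219) = 391*(-1 + 219) = 391*218 = 85238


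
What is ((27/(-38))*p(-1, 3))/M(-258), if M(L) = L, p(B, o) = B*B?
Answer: 9/3268 ≈ 0.0027540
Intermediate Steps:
p(B, o) = B**2
((27/(-38))*p(-1, 3))/M(-258) = ((27/(-38))*(-1)**2)/(-258) = (-1/38*27*1)*(-1/258) = -27/38*1*(-1/258) = -27/38*(-1/258) = 9/3268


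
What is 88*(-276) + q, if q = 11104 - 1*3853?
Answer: -17037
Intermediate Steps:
q = 7251 (q = 11104 - 3853 = 7251)
88*(-276) + q = 88*(-276) + 7251 = -24288 + 7251 = -17037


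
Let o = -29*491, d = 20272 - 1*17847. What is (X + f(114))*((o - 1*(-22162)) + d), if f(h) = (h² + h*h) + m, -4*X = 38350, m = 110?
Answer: 170892046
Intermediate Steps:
X = -19175/2 (X = -¼*38350 = -19175/2 ≈ -9587.5)
d = 2425 (d = 20272 - 17847 = 2425)
o = -14239
f(h) = 110 + 2*h² (f(h) = (h² + h*h) + 110 = (h² + h²) + 110 = 2*h² + 110 = 110 + 2*h²)
(X + f(114))*((o - 1*(-22162)) + d) = (-19175/2 + (110 + 2*114²))*((-14239 - 1*(-22162)) + 2425) = (-19175/2 + (110 + 2*12996))*((-14239 + 22162) + 2425) = (-19175/2 + (110 + 25992))*(7923 + 2425) = (-19175/2 + 26102)*10348 = (33029/2)*10348 = 170892046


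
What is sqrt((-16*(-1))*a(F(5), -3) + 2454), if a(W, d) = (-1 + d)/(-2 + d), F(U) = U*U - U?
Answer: sqrt(61670)/5 ≈ 49.667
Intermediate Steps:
F(U) = U**2 - U
a(W, d) = (-1 + d)/(-2 + d)
sqrt((-16*(-1))*a(F(5), -3) + 2454) = sqrt((-16*(-1))*((-1 - 3)/(-2 - 3)) + 2454) = sqrt(16*(-4/(-5)) + 2454) = sqrt(16*(-1/5*(-4)) + 2454) = sqrt(16*(4/5) + 2454) = sqrt(64/5 + 2454) = sqrt(12334/5) = sqrt(61670)/5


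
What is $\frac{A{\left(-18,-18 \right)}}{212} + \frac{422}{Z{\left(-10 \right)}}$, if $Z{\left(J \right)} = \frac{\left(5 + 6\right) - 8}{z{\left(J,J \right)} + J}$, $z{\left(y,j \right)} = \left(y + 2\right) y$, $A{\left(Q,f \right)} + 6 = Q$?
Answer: $\frac{1565602}{159} \approx 9846.5$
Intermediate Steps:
$A{\left(Q,f \right)} = -6 + Q$
$z{\left(y,j \right)} = y \left(2 + y\right)$ ($z{\left(y,j \right)} = \left(2 + y\right) y = y \left(2 + y\right)$)
$Z{\left(J \right)} = \frac{3}{J + J \left(2 + J\right)}$ ($Z{\left(J \right)} = \frac{\left(5 + 6\right) - 8}{J \left(2 + J\right) + J} = \frac{11 - 8}{J + J \left(2 + J\right)} = \frac{3}{J + J \left(2 + J\right)}$)
$\frac{A{\left(-18,-18 \right)}}{212} + \frac{422}{Z{\left(-10 \right)}} = \frac{-6 - 18}{212} + \frac{422}{3 \frac{1}{-10} \frac{1}{3 - 10}} = \left(-24\right) \frac{1}{212} + \frac{422}{3 \left(- \frac{1}{10}\right) \frac{1}{-7}} = - \frac{6}{53} + \frac{422}{3 \left(- \frac{1}{10}\right) \left(- \frac{1}{7}\right)} = - \frac{6}{53} + \frac{422}{\frac{3}{70}} = - \frac{6}{53} + 422 \cdot \frac{70}{3} = - \frac{6}{53} + \frac{29540}{3} = \frac{1565602}{159}$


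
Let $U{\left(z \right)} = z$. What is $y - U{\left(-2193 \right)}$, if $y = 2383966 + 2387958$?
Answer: $4774117$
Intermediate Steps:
$y = 4771924$
$y - U{\left(-2193 \right)} = 4771924 - -2193 = 4771924 + 2193 = 4774117$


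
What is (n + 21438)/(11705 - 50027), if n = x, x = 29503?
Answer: -50941/38322 ≈ -1.3293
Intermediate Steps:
n = 29503
(n + 21438)/(11705 - 50027) = (29503 + 21438)/(11705 - 50027) = 50941/(-38322) = 50941*(-1/38322) = -50941/38322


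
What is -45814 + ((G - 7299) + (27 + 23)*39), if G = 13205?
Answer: -37958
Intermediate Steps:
-45814 + ((G - 7299) + (27 + 23)*39) = -45814 + ((13205 - 7299) + (27 + 23)*39) = -45814 + (5906 + 50*39) = -45814 + (5906 + 1950) = -45814 + 7856 = -37958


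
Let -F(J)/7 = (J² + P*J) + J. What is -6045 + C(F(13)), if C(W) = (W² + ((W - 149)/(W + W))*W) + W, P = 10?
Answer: 9520921/2 ≈ 4.7605e+6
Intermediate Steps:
F(J) = -77*J - 7*J² (F(J) = -7*((J² + 10*J) + J) = -7*(J² + 11*J) = -77*J - 7*J²)
C(W) = -149/2 + W² + 3*W/2 (C(W) = (W² + ((-149 + W)/((2*W)))*W) + W = (W² + ((-149 + W)*(1/(2*W)))*W) + W = (W² + ((-149 + W)/(2*W))*W) + W = (W² + (-149/2 + W/2)) + W = (-149/2 + W² + W/2) + W = -149/2 + W² + 3*W/2)
-6045 + C(F(13)) = -6045 + (-149/2 + (-7*13*(11 + 13))² + 3*(-7*13*(11 + 13))/2) = -6045 + (-149/2 + (-7*13*24)² + 3*(-7*13*24)/2) = -6045 + (-149/2 + (-2184)² + (3/2)*(-2184)) = -6045 + (-149/2 + 4769856 - 3276) = -6045 + 9533011/2 = 9520921/2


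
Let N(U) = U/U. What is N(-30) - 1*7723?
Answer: -7722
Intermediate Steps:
N(U) = 1
N(-30) - 1*7723 = 1 - 1*7723 = 1 - 7723 = -7722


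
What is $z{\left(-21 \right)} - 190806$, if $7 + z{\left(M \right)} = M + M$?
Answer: $-190855$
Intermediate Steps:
$z{\left(M \right)} = -7 + 2 M$ ($z{\left(M \right)} = -7 + \left(M + M\right) = -7 + 2 M$)
$z{\left(-21 \right)} - 190806 = \left(-7 + 2 \left(-21\right)\right) - 190806 = \left(-7 - 42\right) - 190806 = -49 - 190806 = -190855$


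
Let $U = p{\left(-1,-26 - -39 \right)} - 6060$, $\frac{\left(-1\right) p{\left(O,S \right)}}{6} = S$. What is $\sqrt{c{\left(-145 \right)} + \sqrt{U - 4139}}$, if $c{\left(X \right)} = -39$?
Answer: $\sqrt{-39 + i \sqrt{10277}} \approx 5.8999 + 8.5912 i$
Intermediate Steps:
$p{\left(O,S \right)} = - 6 S$
$U = -6138$ ($U = - 6 \left(-26 - -39\right) - 6060 = - 6 \left(-26 + 39\right) - 6060 = \left(-6\right) 13 - 6060 = -78 - 6060 = -6138$)
$\sqrt{c{\left(-145 \right)} + \sqrt{U - 4139}} = \sqrt{-39 + \sqrt{-6138 - 4139}} = \sqrt{-39 + \sqrt{-10277}} = \sqrt{-39 + i \sqrt{10277}}$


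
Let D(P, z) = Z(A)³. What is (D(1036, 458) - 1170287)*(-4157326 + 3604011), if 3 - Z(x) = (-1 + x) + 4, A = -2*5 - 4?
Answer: 646019055045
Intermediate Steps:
A = -14 (A = -10 - 4 = -14)
Z(x) = -x (Z(x) = 3 - ((-1 + x) + 4) = 3 - (3 + x) = 3 + (-3 - x) = -x)
D(P, z) = 2744 (D(P, z) = (-1*(-14))³ = 14³ = 2744)
(D(1036, 458) - 1170287)*(-4157326 + 3604011) = (2744 - 1170287)*(-4157326 + 3604011) = -1167543*(-553315) = 646019055045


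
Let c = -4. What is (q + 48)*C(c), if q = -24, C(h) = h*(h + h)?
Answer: 768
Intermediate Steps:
C(h) = 2*h² (C(h) = h*(2*h) = 2*h²)
(q + 48)*C(c) = (-24 + 48)*(2*(-4)²) = 24*(2*16) = 24*32 = 768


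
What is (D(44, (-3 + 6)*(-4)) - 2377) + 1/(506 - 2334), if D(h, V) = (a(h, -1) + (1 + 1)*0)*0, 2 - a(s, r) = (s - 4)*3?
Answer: -4345157/1828 ≈ -2377.0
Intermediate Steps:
a(s, r) = 14 - 3*s (a(s, r) = 2 - (s - 4)*3 = 2 - (-4 + s)*3 = 2 - (-12 + 3*s) = 2 + (12 - 3*s) = 14 - 3*s)
D(h, V) = 0 (D(h, V) = ((14 - 3*h) + (1 + 1)*0)*0 = ((14 - 3*h) + 2*0)*0 = ((14 - 3*h) + 0)*0 = (14 - 3*h)*0 = 0)
(D(44, (-3 + 6)*(-4)) - 2377) + 1/(506 - 2334) = (0 - 2377) + 1/(506 - 2334) = -2377 + 1/(-1828) = -2377 - 1/1828 = -4345157/1828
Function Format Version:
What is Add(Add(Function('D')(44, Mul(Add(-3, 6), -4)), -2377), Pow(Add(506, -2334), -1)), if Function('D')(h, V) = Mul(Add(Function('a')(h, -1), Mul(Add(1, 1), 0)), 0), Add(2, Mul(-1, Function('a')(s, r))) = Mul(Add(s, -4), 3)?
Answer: Rational(-4345157, 1828) ≈ -2377.0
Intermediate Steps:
Function('a')(s, r) = Add(14, Mul(-3, s)) (Function('a')(s, r) = Add(2, Mul(-1, Mul(Add(s, -4), 3))) = Add(2, Mul(-1, Mul(Add(-4, s), 3))) = Add(2, Mul(-1, Add(-12, Mul(3, s)))) = Add(2, Add(12, Mul(-3, s))) = Add(14, Mul(-3, s)))
Function('D')(h, V) = 0 (Function('D')(h, V) = Mul(Add(Add(14, Mul(-3, h)), Mul(Add(1, 1), 0)), 0) = Mul(Add(Add(14, Mul(-3, h)), Mul(2, 0)), 0) = Mul(Add(Add(14, Mul(-3, h)), 0), 0) = Mul(Add(14, Mul(-3, h)), 0) = 0)
Add(Add(Function('D')(44, Mul(Add(-3, 6), -4)), -2377), Pow(Add(506, -2334), -1)) = Add(Add(0, -2377), Pow(Add(506, -2334), -1)) = Add(-2377, Pow(-1828, -1)) = Add(-2377, Rational(-1, 1828)) = Rational(-4345157, 1828)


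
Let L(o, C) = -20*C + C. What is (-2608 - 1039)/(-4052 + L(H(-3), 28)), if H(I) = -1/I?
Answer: 3647/4584 ≈ 0.79559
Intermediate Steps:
L(o, C) = -19*C
(-2608 - 1039)/(-4052 + L(H(-3), 28)) = (-2608 - 1039)/(-4052 - 19*28) = -3647/(-4052 - 532) = -3647/(-4584) = -3647*(-1/4584) = 3647/4584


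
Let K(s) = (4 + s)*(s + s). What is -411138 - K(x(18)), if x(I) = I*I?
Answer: -623682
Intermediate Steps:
x(I) = I²
K(s) = 2*s*(4 + s) (K(s) = (4 + s)*(2*s) = 2*s*(4 + s))
-411138 - K(x(18)) = -411138 - 2*18²*(4 + 18²) = -411138 - 2*324*(4 + 324) = -411138 - 2*324*328 = -411138 - 1*212544 = -411138 - 212544 = -623682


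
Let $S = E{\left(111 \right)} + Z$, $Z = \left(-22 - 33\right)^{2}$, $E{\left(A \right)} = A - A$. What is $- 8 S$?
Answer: $-24200$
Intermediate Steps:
$E{\left(A \right)} = 0$
$Z = 3025$ ($Z = \left(-55\right)^{2} = 3025$)
$S = 3025$ ($S = 0 + 3025 = 3025$)
$- 8 S = \left(-8\right) 3025 = -24200$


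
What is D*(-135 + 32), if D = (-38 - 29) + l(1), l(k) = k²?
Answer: 6798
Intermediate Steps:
D = -66 (D = (-38 - 29) + 1² = -67 + 1 = -66)
D*(-135 + 32) = -66*(-135 + 32) = -66*(-103) = 6798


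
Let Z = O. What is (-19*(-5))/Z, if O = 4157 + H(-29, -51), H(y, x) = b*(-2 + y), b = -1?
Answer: 95/4188 ≈ 0.022684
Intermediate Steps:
H(y, x) = 2 - y (H(y, x) = -(-2 + y) = 2 - y)
O = 4188 (O = 4157 + (2 - 1*(-29)) = 4157 + (2 + 29) = 4157 + 31 = 4188)
Z = 4188
(-19*(-5))/Z = -19*(-5)/4188 = 95*(1/4188) = 95/4188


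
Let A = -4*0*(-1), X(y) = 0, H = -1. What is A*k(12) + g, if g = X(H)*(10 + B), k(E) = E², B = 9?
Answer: 0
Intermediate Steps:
g = 0 (g = 0*(10 + 9) = 0*19 = 0)
A = 0 (A = 0*(-1) = 0)
A*k(12) + g = 0*12² + 0 = 0*144 + 0 = 0 + 0 = 0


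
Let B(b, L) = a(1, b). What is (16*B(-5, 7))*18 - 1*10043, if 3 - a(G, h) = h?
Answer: -7739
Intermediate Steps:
a(G, h) = 3 - h
B(b, L) = 3 - b
(16*B(-5, 7))*18 - 1*10043 = (16*(3 - 1*(-5)))*18 - 1*10043 = (16*(3 + 5))*18 - 10043 = (16*8)*18 - 10043 = 128*18 - 10043 = 2304 - 10043 = -7739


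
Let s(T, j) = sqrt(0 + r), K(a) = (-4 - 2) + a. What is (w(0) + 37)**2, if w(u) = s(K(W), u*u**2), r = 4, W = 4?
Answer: 1521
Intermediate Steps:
K(a) = -6 + a
s(T, j) = 2 (s(T, j) = sqrt(0 + 4) = sqrt(4) = 2)
w(u) = 2
(w(0) + 37)**2 = (2 + 37)**2 = 39**2 = 1521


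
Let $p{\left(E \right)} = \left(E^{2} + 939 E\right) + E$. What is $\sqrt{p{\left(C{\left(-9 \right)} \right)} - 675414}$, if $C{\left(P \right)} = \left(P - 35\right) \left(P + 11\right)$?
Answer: $i \sqrt{750390} \approx 866.25 i$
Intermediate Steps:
$C{\left(P \right)} = \left(-35 + P\right) \left(11 + P\right)$
$p{\left(E \right)} = E^{2} + 940 E$
$\sqrt{p{\left(C{\left(-9 \right)} \right)} - 675414} = \sqrt{\left(-385 + \left(-9\right)^{2} - -216\right) \left(940 - \left(169 - 81\right)\right) - 675414} = \sqrt{\left(-385 + 81 + 216\right) \left(940 + \left(-385 + 81 + 216\right)\right) - 675414} = \sqrt{- 88 \left(940 - 88\right) - 675414} = \sqrt{\left(-88\right) 852 - 675414} = \sqrt{-74976 - 675414} = \sqrt{-750390} = i \sqrt{750390}$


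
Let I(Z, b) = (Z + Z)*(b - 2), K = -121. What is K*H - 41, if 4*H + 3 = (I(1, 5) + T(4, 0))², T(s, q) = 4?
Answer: -11901/4 ≈ -2975.3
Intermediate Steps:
I(Z, b) = 2*Z*(-2 + b) (I(Z, b) = (2*Z)*(-2 + b) = 2*Z*(-2 + b))
H = 97/4 (H = -¾ + (2*1*(-2 + 5) + 4)²/4 = -¾ + (2*1*3 + 4)²/4 = -¾ + (6 + 4)²/4 = -¾ + (¼)*10² = -¾ + (¼)*100 = -¾ + 25 = 97/4 ≈ 24.250)
K*H - 41 = -121*97/4 - 41 = -11737/4 - 41 = -11901/4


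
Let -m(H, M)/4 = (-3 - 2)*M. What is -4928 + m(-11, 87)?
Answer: -3188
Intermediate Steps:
m(H, M) = 20*M (m(H, M) = -4*(-3 - 2)*M = -(-20)*M = 20*M)
-4928 + m(-11, 87) = -4928 + 20*87 = -4928 + 1740 = -3188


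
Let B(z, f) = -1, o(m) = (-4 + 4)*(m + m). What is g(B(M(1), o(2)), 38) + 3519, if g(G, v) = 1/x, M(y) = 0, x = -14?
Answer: 49265/14 ≈ 3518.9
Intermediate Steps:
o(m) = 0 (o(m) = 0*(2*m) = 0)
g(G, v) = -1/14 (g(G, v) = 1/(-14) = -1/14)
g(B(M(1), o(2)), 38) + 3519 = -1/14 + 3519 = 49265/14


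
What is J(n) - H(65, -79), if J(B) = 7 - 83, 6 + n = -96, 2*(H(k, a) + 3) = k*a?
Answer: 4989/2 ≈ 2494.5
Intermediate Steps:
H(k, a) = -3 + a*k/2 (H(k, a) = -3 + (k*a)/2 = -3 + (a*k)/2 = -3 + a*k/2)
n = -102 (n = -6 - 96 = -102)
J(B) = -76
J(n) - H(65, -79) = -76 - (-3 + (1/2)*(-79)*65) = -76 - (-3 - 5135/2) = -76 - 1*(-5141/2) = -76 + 5141/2 = 4989/2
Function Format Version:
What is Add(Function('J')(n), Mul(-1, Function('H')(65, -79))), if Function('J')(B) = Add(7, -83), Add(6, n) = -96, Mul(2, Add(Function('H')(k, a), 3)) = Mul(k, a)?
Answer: Rational(4989, 2) ≈ 2494.5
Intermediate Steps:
Function('H')(k, a) = Add(-3, Mul(Rational(1, 2), a, k)) (Function('H')(k, a) = Add(-3, Mul(Rational(1, 2), Mul(k, a))) = Add(-3, Mul(Rational(1, 2), Mul(a, k))) = Add(-3, Mul(Rational(1, 2), a, k)))
n = -102 (n = Add(-6, -96) = -102)
Function('J')(B) = -76
Add(Function('J')(n), Mul(-1, Function('H')(65, -79))) = Add(-76, Mul(-1, Add(-3, Mul(Rational(1, 2), -79, 65)))) = Add(-76, Mul(-1, Add(-3, Rational(-5135, 2)))) = Add(-76, Mul(-1, Rational(-5141, 2))) = Add(-76, Rational(5141, 2)) = Rational(4989, 2)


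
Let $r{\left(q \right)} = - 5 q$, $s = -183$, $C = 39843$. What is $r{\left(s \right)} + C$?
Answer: $40758$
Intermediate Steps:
$r{\left(s \right)} + C = \left(-5\right) \left(-183\right) + 39843 = 915 + 39843 = 40758$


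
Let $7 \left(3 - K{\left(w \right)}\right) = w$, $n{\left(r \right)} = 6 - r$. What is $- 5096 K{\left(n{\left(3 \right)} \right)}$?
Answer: $-13104$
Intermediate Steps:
$K{\left(w \right)} = 3 - \frac{w}{7}$
$- 5096 K{\left(n{\left(3 \right)} \right)} = - 5096 \left(3 - \frac{6 - 3}{7}\right) = - 5096 \left(3 - \frac{3}{7}\right) = \left(-5096\right) \frac{18}{7} = -13104$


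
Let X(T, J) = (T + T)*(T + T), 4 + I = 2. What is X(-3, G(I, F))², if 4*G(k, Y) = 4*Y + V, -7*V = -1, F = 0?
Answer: 1296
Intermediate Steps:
I = -2 (I = -4 + 2 = -2)
V = ⅐ (V = -⅐*(-1) = ⅐ ≈ 0.14286)
G(k, Y) = 1/28 + Y (G(k, Y) = (4*Y + ⅐)/4 = (⅐ + 4*Y)/4 = 1/28 + Y)
X(T, J) = 4*T² (X(T, J) = (2*T)*(2*T) = 4*T²)
X(-3, G(I, F))² = (4*(-3)²)² = (4*9)² = 36² = 1296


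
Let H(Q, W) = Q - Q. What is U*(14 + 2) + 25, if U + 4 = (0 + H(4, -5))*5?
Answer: -39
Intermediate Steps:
H(Q, W) = 0
U = -4 (U = -4 + (0 + 0)*5 = -4 + 0*5 = -4 + 0 = -4)
U*(14 + 2) + 25 = -4*(14 + 2) + 25 = -4*16 + 25 = -64 + 25 = -39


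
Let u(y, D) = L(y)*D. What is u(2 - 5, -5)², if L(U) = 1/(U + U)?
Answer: 25/36 ≈ 0.69444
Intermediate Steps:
L(U) = 1/(2*U)
u(y, D) = D/(2*y) (u(y, D) = (1/(2*y))*D = D/(2*y))
u(2 - 5, -5)² = ((½)*(-5)/(2 - 5))² = ((½)*(-5)/(-3))² = ((½)*(-5)*(-⅓))² = (⅚)² = 25/36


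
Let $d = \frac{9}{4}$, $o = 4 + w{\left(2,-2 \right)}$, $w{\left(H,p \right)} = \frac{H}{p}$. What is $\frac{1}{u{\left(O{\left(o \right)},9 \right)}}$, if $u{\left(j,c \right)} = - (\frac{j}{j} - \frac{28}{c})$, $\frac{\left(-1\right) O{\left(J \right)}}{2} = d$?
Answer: $\frac{9}{19} \approx 0.47368$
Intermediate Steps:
$o = 3$ ($o = 4 + \frac{2}{-2} = 4 + 2 \left(- \frac{1}{2}\right) = 4 - 1 = 3$)
$d = \frac{9}{4}$ ($d = 9 \cdot \frac{1}{4} = \frac{9}{4} \approx 2.25$)
$O{\left(J \right)} = - \frac{9}{2}$ ($O{\left(J \right)} = \left(-2\right) \frac{9}{4} = - \frac{9}{2}$)
$u{\left(j,c \right)} = -1 + \frac{28}{c}$ ($u{\left(j,c \right)} = - (1 - \frac{28}{c}) = -1 + \frac{28}{c}$)
$\frac{1}{u{\left(O{\left(o \right)},9 \right)}} = \frac{1}{\frac{1}{9} \left(28 - 9\right)} = \frac{1}{\frac{1}{9} \cdot 19} = \frac{1}{\frac{19}{9}} = \frac{9}{19}$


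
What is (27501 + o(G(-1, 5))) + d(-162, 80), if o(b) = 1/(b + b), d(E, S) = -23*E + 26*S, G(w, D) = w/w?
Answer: 66615/2 ≈ 33308.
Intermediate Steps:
G(w, D) = 1
o(b) = 1/(2*b)
(27501 + o(G(-1, 5))) + d(-162, 80) = (27501 + (1/2)/1) + (-23*(-162) + 26*80) = (27501 + (1/2)*1) + (3726 + 2080) = (27501 + 1/2) + 5806 = 55003/2 + 5806 = 66615/2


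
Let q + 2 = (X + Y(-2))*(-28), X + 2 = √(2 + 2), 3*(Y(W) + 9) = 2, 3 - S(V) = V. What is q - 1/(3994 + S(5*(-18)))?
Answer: 2836375/12261 ≈ 231.33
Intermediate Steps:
S(V) = 3 - V
Y(W) = -25/3 (Y(W) = -9 + (⅓)*2 = -9 + ⅔ = -25/3)
X = 0 (X = -2 + √(2 + 2) = -2 + √4 = -2 + 2 = 0)
q = 694/3 (q = -2 + (0 - 25/3)*(-28) = -2 - 25/3*(-28) = -2 + 700/3 = 694/3 ≈ 231.33)
q - 1/(3994 + S(5*(-18))) = 694/3 - 1/(3994 + (3 - 5*(-18))) = 694/3 - 1/(3994 + (3 - 1*(-90))) = 694/3 - 1/(3994 + (3 + 90)) = 694/3 - 1/(3994 + 93) = 694/3 - 1/4087 = 2836375/12261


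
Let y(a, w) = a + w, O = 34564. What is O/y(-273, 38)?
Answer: -34564/235 ≈ -147.08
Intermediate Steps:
O/y(-273, 38) = 34564/(-273 + 38) = 34564/(-235) = 34564*(-1/235) = -34564/235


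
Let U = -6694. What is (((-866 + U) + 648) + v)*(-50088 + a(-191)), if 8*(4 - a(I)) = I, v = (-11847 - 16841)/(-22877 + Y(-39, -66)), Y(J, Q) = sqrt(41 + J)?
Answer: 181056867710907686/523357127 - 1436124866*sqrt(2)/523357127 ≈ 3.4595e+8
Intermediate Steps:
v = -28688/(-22877 + sqrt(2)) (v = (-11847 - 16841)/(-22877 + sqrt(41 - 39)) = -28688/(-22877 + sqrt(2)) ≈ 1.2541)
a(I) = 4 - I/8
(((-866 + U) + 648) + v)*(-50088 + a(-191)) = (((-866 - 6694) + 648) + (656295376/523357127 + 28688*sqrt(2)/523357127))*(-50088 + (4 - 1/8*(-191))) = ((-7560 + 648) + (656295376/523357127 + 28688*sqrt(2)/523357127))*(-50088 + (4 + 191/8)) = (-6912 + (656295376/523357127 + 28688*sqrt(2)/523357127))*(-50088 + 223/8) = (-3616788166448/523357127 + 28688*sqrt(2)/523357127)*(-400481/8) = 181056867710907686/523357127 - 1436124866*sqrt(2)/523357127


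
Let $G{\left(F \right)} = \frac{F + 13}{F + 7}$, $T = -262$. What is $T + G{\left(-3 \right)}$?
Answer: $- \frac{519}{2} \approx -259.5$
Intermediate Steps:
$G{\left(F \right)} = \frac{13 + F}{7 + F}$
$T + G{\left(-3 \right)} = -262 + \frac{13 - 3}{7 - 3} = -262 + \frac{1}{4} \cdot 10 = -262 + \frac{5}{2} = - \frac{519}{2}$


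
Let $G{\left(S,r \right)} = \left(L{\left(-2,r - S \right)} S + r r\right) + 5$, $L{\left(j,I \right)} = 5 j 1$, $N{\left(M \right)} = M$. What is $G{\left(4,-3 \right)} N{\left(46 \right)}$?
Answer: $-1196$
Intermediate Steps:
$L{\left(j,I \right)} = 5 j$
$G{\left(S,r \right)} = 5 + r^{2} - 10 S$ ($G{\left(S,r \right)} = \left(5 \left(-2\right) S + r r\right) + 5 = \left(- 10 S + r^{2}\right) + 5 = \left(r^{2} - 10 S\right) + 5 = 5 + r^{2} - 10 S$)
$G{\left(4,-3 \right)} N{\left(46 \right)} = \left(5 + \left(-3\right)^{2} - 40\right) 46 = \left(5 + 9 - 40\right) 46 = \left(-26\right) 46 = -1196$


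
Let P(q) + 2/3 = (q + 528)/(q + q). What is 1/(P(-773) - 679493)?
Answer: -4638/3151490891 ≈ -1.4717e-6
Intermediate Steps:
P(q) = -2/3 + (528 + q)/(2*q) (P(q) = -2/3 + (q + 528)/(q + q) = -2/3 + (528 + q)/((2*q)) = -2/3 + (528 + q)*(1/(2*q)) = -2/3 + (528 + q)/(2*q))
1/(P(-773) - 679493) = 1/((1/6)*(1584 - 1*(-773))/(-773) - 679493) = 1/((1/6)*(-1/773)*(1584 + 773) - 679493) = 1/((1/6)*(-1/773)*2357 - 679493) = 1/(-2357/4638 - 679493) = 1/(-3151490891/4638) = -4638/3151490891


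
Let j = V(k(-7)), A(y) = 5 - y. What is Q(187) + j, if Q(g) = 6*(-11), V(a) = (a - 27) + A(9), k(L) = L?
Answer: -104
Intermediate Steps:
V(a) = -31 + a (V(a) = (a - 27) + (5 - 1*9) = (-27 + a) + (5 - 9) = (-27 + a) - 4 = -31 + a)
j = -38 (j = -31 - 7 = -38)
Q(g) = -66
Q(187) + j = -66 - 38 = -104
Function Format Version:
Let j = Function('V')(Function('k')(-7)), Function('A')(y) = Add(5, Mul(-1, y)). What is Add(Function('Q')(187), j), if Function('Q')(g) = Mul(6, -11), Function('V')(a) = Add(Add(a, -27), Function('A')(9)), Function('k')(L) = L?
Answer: -104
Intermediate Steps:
Function('V')(a) = Add(-31, a) (Function('V')(a) = Add(Add(a, -27), Add(5, Mul(-1, 9))) = Add(Add(-27, a), Add(5, -9)) = Add(Add(-27, a), -4) = Add(-31, a))
j = -38 (j = Add(-31, -7) = -38)
Function('Q')(g) = -66
Add(Function('Q')(187), j) = Add(-66, -38) = -104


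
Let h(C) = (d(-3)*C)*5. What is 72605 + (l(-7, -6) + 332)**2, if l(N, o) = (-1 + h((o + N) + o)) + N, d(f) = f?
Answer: 443486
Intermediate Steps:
h(C) = -15*C (h(C) = -3*C*5 = -15*C)
l(N, o) = -1 - 30*o - 14*N (l(N, o) = (-1 - 15*((o + N) + o)) + N = (-1 - 15*((N + o) + o)) + N = (-1 - 15*(N + 2*o)) + N = (-1 + (-30*o - 15*N)) + N = (-1 - 30*o - 15*N) + N = -1 - 30*o - 14*N)
72605 + (l(-7, -6) + 332)**2 = 72605 + ((-1 - 30*(-6) - 14*(-7)) + 332)**2 = 72605 + ((-1 + 180 + 98) + 332)**2 = 72605 + (277 + 332)**2 = 72605 + 609**2 = 72605 + 370881 = 443486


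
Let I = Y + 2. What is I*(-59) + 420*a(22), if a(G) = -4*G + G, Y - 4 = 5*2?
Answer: -28664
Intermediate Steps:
Y = 14 (Y = 4 + 5*2 = 4 + 10 = 14)
I = 16 (I = 14 + 2 = 16)
a(G) = -3*G
I*(-59) + 420*a(22) = 16*(-59) + 420*(-3*22) = -944 + 420*(-66) = -944 - 27720 = -28664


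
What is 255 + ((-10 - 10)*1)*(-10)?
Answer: 455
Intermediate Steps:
255 + ((-10 - 10)*1)*(-10) = 255 - 20*1*(-10) = 255 - 20*(-10) = 255 + 200 = 455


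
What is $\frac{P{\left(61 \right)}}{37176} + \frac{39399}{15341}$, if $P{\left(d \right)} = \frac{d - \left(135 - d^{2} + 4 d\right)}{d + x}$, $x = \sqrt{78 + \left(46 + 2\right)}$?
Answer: $\frac{229077002221}{89143029240} - \frac{3403 \sqrt{14}}{44549240} \approx 2.5695$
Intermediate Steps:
$x = 3 \sqrt{14}$ ($x = \sqrt{78 + 48} = \sqrt{126} = 3 \sqrt{14} \approx 11.225$)
$P{\left(d \right)} = \frac{-135 + d^{2} - 3 d}{d + 3 \sqrt{14}}$ ($P{\left(d \right)} = \frac{d - \left(135 - d^{2} + 4 d\right)}{d + 3 \sqrt{14}} = \frac{-135 + d^{2} - 3 d}{d + 3 \sqrt{14}}$)
$\frac{P{\left(61 \right)}}{37176} + \frac{39399}{15341} = \frac{\frac{1}{61 + 3 \sqrt{14}} \left(-135 + 61^{2} - 183\right)}{37176} + \frac{39399}{15341} = \frac{-135 + 3721 - 183}{61 + 3 \sqrt{14}} \cdot \frac{1}{37176} + 39399 \cdot \frac{1}{15341} = \frac{1}{61 + 3 \sqrt{14}} \cdot 3403 \cdot \frac{1}{37176} + \frac{1713}{667} = \frac{3403}{61 + 3 \sqrt{14}} \cdot \frac{1}{37176} + \frac{1713}{667} = \frac{3403}{37176 \left(61 + 3 \sqrt{14}\right)} + \frac{1713}{667} = \frac{1713}{667} + \frac{3403}{37176 \left(61 + 3 \sqrt{14}\right)}$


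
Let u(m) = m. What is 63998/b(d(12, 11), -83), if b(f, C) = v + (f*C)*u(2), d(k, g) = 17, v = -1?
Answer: -63998/2823 ≈ -22.670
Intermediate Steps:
b(f, C) = -1 + 2*C*f (b(f, C) = -1 + (f*C)*2 = -1 + (C*f)*2 = -1 + 2*C*f)
63998/b(d(12, 11), -83) = 63998/(-1 + 2*(-83)*17) = 63998/(-1 - 2822) = 63998/(-2823) = 63998*(-1/2823) = -63998/2823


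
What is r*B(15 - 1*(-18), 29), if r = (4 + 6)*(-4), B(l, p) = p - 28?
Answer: -40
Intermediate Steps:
B(l, p) = -28 + p
r = -40 (r = 10*(-4) = -40)
r*B(15 - 1*(-18), 29) = -40*(-28 + 29) = -40*1 = -40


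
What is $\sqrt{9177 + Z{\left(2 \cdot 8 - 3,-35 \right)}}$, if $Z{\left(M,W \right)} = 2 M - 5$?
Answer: $3 \sqrt{1022} \approx 95.906$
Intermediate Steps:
$Z{\left(M,W \right)} = -5 + 2 M$
$\sqrt{9177 + Z{\left(2 \cdot 8 - 3,-35 \right)}} = \sqrt{9177 - \left(5 - 2 \left(2 \cdot 8 - 3\right)\right)} = \sqrt{9177 - \left(5 - 2 \left(16 - 3\right)\right)} = \sqrt{9177 + \left(-5 + 2 \cdot 13\right)} = \sqrt{9177 + \left(-5 + 26\right)} = \sqrt{9177 + 21} = \sqrt{9198} = 3 \sqrt{1022}$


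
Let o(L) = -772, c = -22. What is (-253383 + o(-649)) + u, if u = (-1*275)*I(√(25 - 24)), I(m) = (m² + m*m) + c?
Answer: -248655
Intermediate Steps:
I(m) = -22 + 2*m² (I(m) = (m² + m*m) - 22 = (m² + m²) - 22 = 2*m² - 22 = -22 + 2*m²)
u = 5500 (u = (-1*275)*(-22 + 2*(√(25 - 24))²) = -275*(-22 + 2*(√1)²) = -275*(-22 + 2*1²) = -275*(-22 + 2*1) = -275*(-22 + 2) = -275*(-20) = 5500)
(-253383 + o(-649)) + u = (-253383 - 772) + 5500 = -254155 + 5500 = -248655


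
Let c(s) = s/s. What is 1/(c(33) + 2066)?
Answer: 1/2067 ≈ 0.00048379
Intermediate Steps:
c(s) = 1
1/(c(33) + 2066) = 1/(1 + 2066) = 1/2067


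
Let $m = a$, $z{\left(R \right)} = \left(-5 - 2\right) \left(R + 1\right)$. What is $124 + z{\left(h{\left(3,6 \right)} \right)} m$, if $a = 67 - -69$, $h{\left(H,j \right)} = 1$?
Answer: $-1780$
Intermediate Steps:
$a = 136$ ($a = 67 + 69 = 136$)
$z{\left(R \right)} = -7 - 7 R$ ($z{\left(R \right)} = - 7 \left(1 + R\right) = -7 - 7 R$)
$m = 136$
$124 + z{\left(h{\left(3,6 \right)} \right)} m = 124 + \left(-7 - 7\right) 136 = 124 - 1904 = -1780$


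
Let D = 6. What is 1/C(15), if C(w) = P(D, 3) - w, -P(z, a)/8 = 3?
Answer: -1/39 ≈ -0.025641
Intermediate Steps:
P(z, a) = -24 (P(z, a) = -8*3 = -24)
C(w) = -24 - w
1/C(15) = 1/(-24 - 1*15) = 1/(-24 - 15) = 1/(-39) = -1/39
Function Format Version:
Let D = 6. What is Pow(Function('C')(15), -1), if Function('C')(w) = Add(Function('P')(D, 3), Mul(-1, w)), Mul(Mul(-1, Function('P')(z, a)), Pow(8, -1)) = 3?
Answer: Rational(-1, 39) ≈ -0.025641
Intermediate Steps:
Function('P')(z, a) = -24 (Function('P')(z, a) = Mul(-8, 3) = -24)
Function('C')(w) = Add(-24, Mul(-1, w))
Pow(Function('C')(15), -1) = Pow(Add(-24, Mul(-1, 15)), -1) = Pow(Add(-24, -15), -1) = Pow(-39, -1) = Rational(-1, 39)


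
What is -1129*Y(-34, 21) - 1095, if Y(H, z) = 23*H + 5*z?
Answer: 763238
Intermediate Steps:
Y(H, z) = 5*z + 23*H
-1129*Y(-34, 21) - 1095 = -1129*(5*21 + 23*(-34)) - 1095 = -1129*(105 - 782) - 1095 = -1129*(-677) - 1095 = 764333 - 1095 = 763238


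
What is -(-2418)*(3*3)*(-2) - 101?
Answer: -43625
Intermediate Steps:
-(-2418)*(3*3)*(-2) - 101 = -(-2418)*9*(-2) - 101 = -(-2418)*(-18) - 101 = -93*468 - 101 = -43524 - 101 = -43625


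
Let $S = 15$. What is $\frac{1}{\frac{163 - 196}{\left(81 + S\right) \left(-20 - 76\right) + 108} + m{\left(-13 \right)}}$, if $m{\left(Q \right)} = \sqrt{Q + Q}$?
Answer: $\frac{276}{1980577} - \frac{76176 i \sqrt{26}}{1980577} \approx 0.00013935 - 0.19612 i$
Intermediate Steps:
$m{\left(Q \right)} = \sqrt{2} \sqrt{Q}$ ($m{\left(Q \right)} = \sqrt{2 Q} = \sqrt{2} \sqrt{Q}$)
$\frac{1}{\frac{163 - 196}{\left(81 + S\right) \left(-20 - 76\right) + 108} + m{\left(-13 \right)}} = \frac{1}{\frac{163 - 196}{\left(81 + 15\right) \left(-20 - 76\right) + 108} + \sqrt{2} \sqrt{-13}} = \frac{1}{- \frac{33}{96 \left(-96\right) + 108} + \sqrt{2} i \sqrt{13}} = \frac{1}{- \frac{33}{-9216 + 108} + i \sqrt{26}} = \frac{1}{- \frac{33}{-9108} + i \sqrt{26}} = \frac{1}{\left(-33\right) \left(- \frac{1}{9108}\right) + i \sqrt{26}} = \frac{1}{\frac{1}{276} + i \sqrt{26}}$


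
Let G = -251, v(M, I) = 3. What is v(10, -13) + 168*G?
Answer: -42165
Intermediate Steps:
v(10, -13) + 168*G = 3 + 168*(-251) = 3 - 42168 = -42165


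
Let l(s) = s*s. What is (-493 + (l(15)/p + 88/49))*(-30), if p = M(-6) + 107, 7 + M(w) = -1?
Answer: 7906020/539 ≈ 14668.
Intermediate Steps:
l(s) = s²
M(w) = -8 (M(w) = -7 - 1 = -8)
p = 99 (p = -8 + 107 = 99)
(-493 + (l(15)/p + 88/49))*(-30) = (-493 + (15²/99 + 88/49))*(-30) = (-493 + (225*(1/99) + 88*(1/49)))*(-30) = (-493 + (25/11 + 88/49))*(-30) = (-493 + 2193/539)*(-30) = -263534/539*(-30) = 7906020/539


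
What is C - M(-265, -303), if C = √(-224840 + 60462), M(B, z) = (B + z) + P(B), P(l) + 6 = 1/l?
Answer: 152111/265 + I*√164378 ≈ 574.0 + 405.44*I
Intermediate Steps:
P(l) = -6 + 1/l
M(B, z) = -6 + B + z + 1/B (M(B, z) = (B + z) + (-6 + 1/B) = -6 + B + z + 1/B)
C = I*√164378 (C = √(-164378) = I*√164378 ≈ 405.44*I)
C - M(-265, -303) = I*√164378 - (-6 - 265 - 303 + 1/(-265)) = I*√164378 - (-6 - 265 - 303 - 1/265) = I*√164378 - 1*(-152111/265) = I*√164378 + 152111/265 = 152111/265 + I*√164378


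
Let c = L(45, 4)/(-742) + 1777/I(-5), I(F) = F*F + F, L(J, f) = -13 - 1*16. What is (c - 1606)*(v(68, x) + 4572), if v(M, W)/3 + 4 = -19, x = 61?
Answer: -50690104389/7420 ≈ -6.8316e+6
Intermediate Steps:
v(M, W) = -69 (v(M, W) = -12 + 3*(-19) = -12 - 57 = -69)
L(J, f) = -29 (L(J, f) = -13 - 16 = -29)
I(F) = F + F² (I(F) = F² + F = F + F²)
c = 659557/7420 (c = -29/(-742) + 1777/((-5*(1 - 5))) = -29*(-1/742) + 1777/((-5*(-4))) = 29/742 + 1777/20 = 659557/7420 ≈ 88.889)
(c - 1606)*(v(68, x) + 4572) = (659557/7420 - 1606)*(-69 + 4572) = -11256963/7420*4503 = -50690104389/7420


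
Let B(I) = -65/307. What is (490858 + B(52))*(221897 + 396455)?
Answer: 93181528794032/307 ≈ 3.0352e+11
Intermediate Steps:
B(I) = -65/307 (B(I) = -65*1/307 = -65/307)
(490858 + B(52))*(221897 + 396455) = (490858 - 65/307)*(221897 + 396455) = (150693341/307)*618352 = 93181528794032/307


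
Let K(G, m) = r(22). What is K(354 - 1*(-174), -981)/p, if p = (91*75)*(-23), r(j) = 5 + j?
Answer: -9/52325 ≈ -0.00017200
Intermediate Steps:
K(G, m) = 27 (K(G, m) = 5 + 22 = 27)
p = -156975 (p = 6825*(-23) = -156975)
K(354 - 1*(-174), -981)/p = 27/(-156975) = 27*(-1/156975) = -9/52325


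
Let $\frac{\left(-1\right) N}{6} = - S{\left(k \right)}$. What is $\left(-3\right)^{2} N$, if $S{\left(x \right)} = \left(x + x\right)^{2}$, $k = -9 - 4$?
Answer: $36504$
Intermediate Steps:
$k = -13$
$S{\left(x \right)} = 4 x^{2}$ ($S{\left(x \right)} = \left(2 x\right)^{2} = 4 x^{2}$)
$N = 4056$ ($N = - 6 \left(- 4 \left(-13\right)^{2}\right) = - 6 \left(- 4 \cdot 169\right) = - 6 \left(\left(-1\right) 676\right) = \left(-6\right) \left(-676\right) = 4056$)
$\left(-3\right)^{2} N = \left(-3\right)^{2} \cdot 4056 = 9 \cdot 4056 = 36504$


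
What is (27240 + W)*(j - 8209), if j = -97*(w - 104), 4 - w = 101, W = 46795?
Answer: 835707080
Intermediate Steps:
w = -97 (w = 4 - 1*101 = 4 - 101 = -97)
j = 19497 (j = -97*(-97 - 104) = -97*(-201) = 19497)
(27240 + W)*(j - 8209) = (27240 + 46795)*(19497 - 8209) = 74035*11288 = 835707080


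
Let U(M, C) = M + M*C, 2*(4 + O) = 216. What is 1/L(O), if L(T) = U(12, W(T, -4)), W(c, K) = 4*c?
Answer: 1/5004 ≈ 0.00019984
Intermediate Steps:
O = 104 (O = -4 + (½)*216 = -4 + 108 = 104)
U(M, C) = M + C*M
L(T) = 12 + 48*T (L(T) = 12*(1 + 4*T) = 12 + 48*T)
1/L(O) = 1/(12 + 48*104) = 1/(12 + 4992) = 1/5004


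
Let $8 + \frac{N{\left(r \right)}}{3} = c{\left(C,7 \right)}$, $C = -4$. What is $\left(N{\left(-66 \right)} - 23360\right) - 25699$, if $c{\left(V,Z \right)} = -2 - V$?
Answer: $-49077$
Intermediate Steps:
$N{\left(r \right)} = -18$ ($N{\left(r \right)} = -24 + 3 \left(-2 - -4\right) = -24 + 3 \left(-2 + 4\right) = -24 + 3 \cdot 2 = -24 + 6 = -18$)
$\left(N{\left(-66 \right)} - 23360\right) - 25699 = \left(-18 - 23360\right) - 25699 = -23378 - 25699 = -49077$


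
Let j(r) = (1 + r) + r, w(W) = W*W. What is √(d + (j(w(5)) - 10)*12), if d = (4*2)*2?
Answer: 2*√127 ≈ 22.539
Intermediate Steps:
d = 16 (d = 8*2 = 16)
w(W) = W²
j(r) = 1 + 2*r
√(d + (j(w(5)) - 10)*12) = √(16 + ((1 + 2*5²) - 10)*12) = √(16 + ((1 + 2*25) - 10)*12) = √(16 + ((1 + 50) - 10)*12) = √(16 + (51 - 10)*12) = √(16 + 41*12) = √(16 + 492) = √508 = 2*√127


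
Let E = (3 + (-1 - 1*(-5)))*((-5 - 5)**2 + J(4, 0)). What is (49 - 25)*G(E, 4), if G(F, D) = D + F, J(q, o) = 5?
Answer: 17736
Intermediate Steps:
E = 735 (E = (3 + (-1 - 1*(-5)))*((-5 - 5)**2 + 5) = (3 + (-1 + 5))*((-10)**2 + 5) = (3 + 4)*(100 + 5) = 7*105 = 735)
(49 - 25)*G(E, 4) = (49 - 25)*(4 + 735) = 24*739 = 17736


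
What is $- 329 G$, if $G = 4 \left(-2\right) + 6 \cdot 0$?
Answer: $2632$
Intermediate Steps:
$G = -8$ ($G = -8 + 0 = -8$)
$- 329 G = \left(-329\right) \left(-8\right) = 2632$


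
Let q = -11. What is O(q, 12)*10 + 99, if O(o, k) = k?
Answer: 219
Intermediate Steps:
O(q, 12)*10 + 99 = 12*10 + 99 = 120 + 99 = 219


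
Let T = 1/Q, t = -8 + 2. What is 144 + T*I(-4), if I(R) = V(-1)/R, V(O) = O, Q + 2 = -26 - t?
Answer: 12671/88 ≈ 143.99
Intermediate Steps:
t = -6
Q = -22 (Q = -2 + (-26 - 1*(-6)) = -2 + (-26 + 6) = -2 - 20 = -22)
I(R) = -1/R
T = -1/22 (T = 1/(-22) = -1/22 ≈ -0.045455)
144 + T*I(-4) = 144 - (-1)/(22*(-4)) = 144 - (-1)*(-1)/(22*4) = 144 - 1/22*¼ = 144 - 1/88 = 12671/88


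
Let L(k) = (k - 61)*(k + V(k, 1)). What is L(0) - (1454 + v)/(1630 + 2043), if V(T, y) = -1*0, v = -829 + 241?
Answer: -866/3673 ≈ -0.23577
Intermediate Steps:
v = -588
V(T, y) = 0
L(k) = k*(-61 + k) (L(k) = (k - 61)*(k + 0) = (-61 + k)*k = k*(-61 + k))
L(0) - (1454 + v)/(1630 + 2043) = 0*(-61 + 0) - (1454 - 588)/(1630 + 2043) = 0*(-61) - 866/3673 = 0 - 866/3673 = -866/3673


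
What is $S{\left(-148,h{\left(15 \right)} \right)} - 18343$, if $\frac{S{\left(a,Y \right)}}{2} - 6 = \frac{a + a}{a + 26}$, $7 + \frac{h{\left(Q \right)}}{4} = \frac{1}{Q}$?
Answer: $- \frac{1117895}{61} \approx -18326.0$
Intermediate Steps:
$h{\left(Q \right)} = -28 + \frac{4}{Q}$
$S{\left(a,Y \right)} = 12 + \frac{4 a}{26 + a}$ ($S{\left(a,Y \right)} = 12 + 2 \frac{a + a}{a + 26} = 12 + 2 \frac{2 a}{26 + a} = 12 + \frac{4 a}{26 + a}$)
$S{\left(-148,h{\left(15 \right)} \right)} - 18343 = \frac{8 \left(39 + 2 \left(-148\right)\right)}{26 - 148} - 18343 = \frac{8 \left(39 - 296\right)}{-122} - 18343 = 8 \left(- \frac{1}{122}\right) \left(-257\right) - 18343 = \frac{1028}{61} - 18343 = - \frac{1117895}{61}$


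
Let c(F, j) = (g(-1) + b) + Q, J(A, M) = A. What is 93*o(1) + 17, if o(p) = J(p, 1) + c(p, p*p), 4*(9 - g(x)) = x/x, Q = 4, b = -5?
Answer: 3323/4 ≈ 830.75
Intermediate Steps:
g(x) = 35/4 (g(x) = 9 - x/(4*x) = 9 - 1/4*1 = 9 - 1/4 = 35/4)
c(F, j) = 31/4 (c(F, j) = (35/4 - 5) + 4 = 15/4 + 4 = 31/4)
o(p) = 31/4 + p (o(p) = p + 31/4 = 31/4 + p)
93*o(1) + 17 = 93*(31/4 + 1) + 17 = 93*(35/4) + 17 = 3255/4 + 17 = 3323/4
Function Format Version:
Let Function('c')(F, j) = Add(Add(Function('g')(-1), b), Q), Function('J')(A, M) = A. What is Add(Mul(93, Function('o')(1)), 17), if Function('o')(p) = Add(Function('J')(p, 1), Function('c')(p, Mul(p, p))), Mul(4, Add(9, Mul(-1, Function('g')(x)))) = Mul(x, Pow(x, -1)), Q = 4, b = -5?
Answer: Rational(3323, 4) ≈ 830.75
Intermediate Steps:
Function('g')(x) = Rational(35, 4) (Function('g')(x) = Add(9, Mul(Rational(-1, 4), Mul(x, Pow(x, -1)))) = Add(9, Mul(Rational(-1, 4), 1)) = Add(9, Rational(-1, 4)) = Rational(35, 4))
Function('c')(F, j) = Rational(31, 4) (Function('c')(F, j) = Add(Add(Rational(35, 4), -5), 4) = Add(Rational(15, 4), 4) = Rational(31, 4))
Function('o')(p) = Add(Rational(31, 4), p) (Function('o')(p) = Add(p, Rational(31, 4)) = Add(Rational(31, 4), p))
Add(Mul(93, Function('o')(1)), 17) = Add(Mul(93, Add(Rational(31, 4), 1)), 17) = Add(Mul(93, Rational(35, 4)), 17) = Add(Rational(3255, 4), 17) = Rational(3323, 4)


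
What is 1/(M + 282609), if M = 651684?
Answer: 1/934293 ≈ 1.0703e-6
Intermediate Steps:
1/(M + 282609) = 1/(651684 + 282609) = 1/934293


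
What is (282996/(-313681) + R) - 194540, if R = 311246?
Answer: 36608171790/313681 ≈ 1.1671e+5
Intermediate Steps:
(282996/(-313681) + R) - 194540 = (282996/(-313681) + 311246) - 194540 = (282996*(-1/313681) + 311246) - 194540 = (-282996/313681 + 311246) - 194540 = 97631673530/313681 - 194540 = 36608171790/313681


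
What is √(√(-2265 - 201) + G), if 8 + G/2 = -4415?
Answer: √(-8846 + 3*I*√274) ≈ 0.264 + 94.054*I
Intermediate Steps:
G = -8846 (G = -16 + 2*(-4415) = -16 - 8830 = -8846)
√(√(-2265 - 201) + G) = √(√(-2265 - 201) - 8846) = √(√(-2466) - 8846) = √(3*I*√274 - 8846) = √(-8846 + 3*I*√274)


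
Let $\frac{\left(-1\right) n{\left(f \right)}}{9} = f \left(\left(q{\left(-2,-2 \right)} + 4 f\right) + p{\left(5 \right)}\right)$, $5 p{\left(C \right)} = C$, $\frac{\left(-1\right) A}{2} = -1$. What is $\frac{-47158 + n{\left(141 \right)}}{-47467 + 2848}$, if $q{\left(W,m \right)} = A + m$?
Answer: $\frac{764143}{44619} \approx 17.126$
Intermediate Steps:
$A = 2$ ($A = \left(-2\right) \left(-1\right) = 2$)
$q{\left(W,m \right)} = 2 + m$
$p{\left(C \right)} = \frac{C}{5}$
$n{\left(f \right)} = - 9 f \left(1 + 4 f\right)$ ($n{\left(f \right)} = - 9 f \left(\left(\left(2 - 2\right) + 4 f\right) + \frac{1}{5} \cdot 5\right) = - 9 f \left(\left(0 + 4 f\right) + 1\right) = - 9 f \left(4 f + 1\right) = - 9 f \left(1 + 4 f\right)$)
$\frac{-47158 + n{\left(141 \right)}}{-47467 + 2848} = \frac{-47158 - 1269 \left(1 + 4 \cdot 141\right)}{-47467 + 2848} = \frac{-47158 - 1269 \left(1 + 564\right)}{-44619} = \left(-47158 - 1269 \cdot 565\right) \left(- \frac{1}{44619}\right) = \left(-47158 - 716985\right) \left(- \frac{1}{44619}\right) = \left(-764143\right) \left(- \frac{1}{44619}\right) = \frac{764143}{44619}$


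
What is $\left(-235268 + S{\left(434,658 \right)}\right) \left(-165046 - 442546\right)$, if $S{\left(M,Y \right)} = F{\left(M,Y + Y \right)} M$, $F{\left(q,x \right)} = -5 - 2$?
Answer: $144792819152$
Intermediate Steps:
$F{\left(q,x \right)} = -7$
$S{\left(M,Y \right)} = - 7 M$
$\left(-235268 + S{\left(434,658 \right)}\right) \left(-165046 - 442546\right) = \left(-235268 - 3038\right) \left(-165046 - 442546\right) = \left(-235268 - 3038\right) \left(-607592\right) = \left(-238306\right) \left(-607592\right) = 144792819152$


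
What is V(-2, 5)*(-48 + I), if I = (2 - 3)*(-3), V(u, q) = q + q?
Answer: -450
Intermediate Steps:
V(u, q) = 2*q
I = 3 (I = -1*(-3) = 3)
V(-2, 5)*(-48 + I) = (2*5)*(-48 + 3) = 10*(-45) = -450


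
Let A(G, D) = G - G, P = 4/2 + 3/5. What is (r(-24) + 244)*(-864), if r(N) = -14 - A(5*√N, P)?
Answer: -198720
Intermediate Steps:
P = 13/5 (P = 4*(½) + 3*(⅕) = 2 + ⅗ = 13/5 ≈ 2.6000)
A(G, D) = 0
r(N) = -14 (r(N) = -14 - 1*0 = -14 + 0 = -14)
(r(-24) + 244)*(-864) = (-14 + 244)*(-864) = 230*(-864) = -198720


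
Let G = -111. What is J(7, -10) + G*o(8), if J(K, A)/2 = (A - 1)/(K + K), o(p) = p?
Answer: -6227/7 ≈ -889.57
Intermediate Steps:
J(K, A) = (-1 + A)/K (J(K, A) = 2*((A - 1)/(K + K)) = 2*((-1 + A)/((2*K))) = 2*((-1 + A)*(1/(2*K))) = 2*((-1 + A)/(2*K)) = (-1 + A)/K)
J(7, -10) + G*o(8) = (-1 - 10)/7 - 111*8 = (1/7)*(-11) - 888 = -11/7 - 888 = -6227/7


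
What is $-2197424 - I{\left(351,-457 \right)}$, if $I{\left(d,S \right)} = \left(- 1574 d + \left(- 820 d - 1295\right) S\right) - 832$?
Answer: $-133769673$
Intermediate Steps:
$I{\left(d,S \right)} = -832 - 1574 d + S \left(-1295 - 820 d\right)$ ($I{\left(d,S \right)} = \left(- 1574 d + \left(-1295 - 820 d\right) S\right) - 832 = \left(- 1574 d + S \left(-1295 - 820 d\right)\right) - 832 = -832 - 1574 d + S \left(-1295 - 820 d\right)$)
$-2197424 - I{\left(351,-457 \right)} = -2197424 - \left(-832 - 552474 - -591815 - \left(-374740\right) 351\right) = -2197424 - \left(-832 - 552474 + 591815 + 131533740\right) = -2197424 - 131572249 = -133769673$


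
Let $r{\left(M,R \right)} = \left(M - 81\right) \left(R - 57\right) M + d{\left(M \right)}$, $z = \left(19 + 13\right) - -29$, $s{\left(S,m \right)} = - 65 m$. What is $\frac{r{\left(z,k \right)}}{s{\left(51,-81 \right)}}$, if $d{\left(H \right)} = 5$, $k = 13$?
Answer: $\frac{1193}{117} \approx 10.197$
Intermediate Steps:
$z = 61$ ($z = 32 + 29 = 61$)
$r{\left(M,R \right)} = 5 + M \left(-81 + M\right) \left(-57 + R\right)$ ($r{\left(M,R \right)} = \left(M - 81\right) \left(R - 57\right) M + 5 = \left(-81 + M\right) \left(-57 + R\right) M + 5 = M \left(-81 + M\right) \left(-57 + R\right) + 5 = 5 + M \left(-81 + M\right) \left(-57 + R\right)$)
$\frac{r{\left(z,k \right)}}{s{\left(51,-81 \right)}} = \frac{5 - 57 \cdot 61^{2} + 4617 \cdot 61 + 13 \cdot 61^{2} - 4941 \cdot 13}{\left(-65\right) \left(-81\right)} = \frac{5 - 212097 + 281637 + 13 \cdot 3721 - 64233}{5265} = \left(5 - 212097 + 281637 + 48373 - 64233\right) \frac{1}{5265} = 53685 \cdot \frac{1}{5265} = \frac{1193}{117}$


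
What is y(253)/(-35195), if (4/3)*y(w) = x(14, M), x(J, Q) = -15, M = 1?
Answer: 9/28156 ≈ 0.00031965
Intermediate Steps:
y(w) = -45/4 (y(w) = (3/4)*(-15) = -45/4)
y(253)/(-35195) = -45/4/(-35195) = -45/4*(-1/35195) = 9/28156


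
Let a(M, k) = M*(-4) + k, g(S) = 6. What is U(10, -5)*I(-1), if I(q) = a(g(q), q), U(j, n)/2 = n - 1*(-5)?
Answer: 0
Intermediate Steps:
U(j, n) = 10 + 2*n (U(j, n) = 2*(n - 1*(-5)) = 2*(n + 5) = 2*(5 + n) = 10 + 2*n)
a(M, k) = k - 4*M (a(M, k) = -4*M + k = k - 4*M)
I(q) = -24 + q (I(q) = q - 4*6 = q - 24 = -24 + q)
U(10, -5)*I(-1) = (10 + 2*(-5))*(-24 - 1) = (10 - 10)*(-25) = 0*(-25) = 0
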